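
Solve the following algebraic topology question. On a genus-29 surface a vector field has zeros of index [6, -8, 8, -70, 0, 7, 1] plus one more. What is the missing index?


Poincare-Hopf: sum of indices = chi(M).
chi(Sigma_29) = 2 - 2*29 = -56.
Sum of known indices = -56.
x = chi - (sum known) = -56 - (-56) = 0

0


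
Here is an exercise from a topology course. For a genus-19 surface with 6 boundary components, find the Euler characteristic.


For a compact orientable surface with genus g and b boundary components: chi = 2 - 2g - b.
chi = 2 - 2*19 - 6 = 2 - 38 - 6 = -42

-42


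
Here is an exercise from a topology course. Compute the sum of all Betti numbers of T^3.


b_k(T^3) = C(3,k), so the sum over k is sum_k C(3,k) = 2^3.
Total = 2^3 = 8

8


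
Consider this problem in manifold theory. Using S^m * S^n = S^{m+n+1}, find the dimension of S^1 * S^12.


Join of spheres: S^m * S^n = S^{m+n+1}.
dim = 1 + 12 + 1 = 14

14


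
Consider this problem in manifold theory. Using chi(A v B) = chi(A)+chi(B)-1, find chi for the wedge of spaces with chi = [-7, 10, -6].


chi(A v B) = chi(A) + chi(B) - 1 (one point identified).
For 3 spaces: chi = (sum chi_i) - (3 - 1).
sum = -3; chi = -3 - 2 = -5

-5


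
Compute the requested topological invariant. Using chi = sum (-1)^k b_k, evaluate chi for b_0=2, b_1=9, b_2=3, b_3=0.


chi = sum_k (-1)^k b_k.
= (2) + (-9) + (3) + (0)
= -4

-4


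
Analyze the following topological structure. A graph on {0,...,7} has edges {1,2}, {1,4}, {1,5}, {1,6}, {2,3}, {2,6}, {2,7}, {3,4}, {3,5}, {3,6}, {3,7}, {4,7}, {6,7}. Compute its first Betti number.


b_1 = E - V + (number of components).
E = 13, V = 8, components = 2.
b_1 = 13 - 8 + 2 = 7

7


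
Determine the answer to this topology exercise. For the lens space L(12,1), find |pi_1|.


pi_1(L(p,q)) = Z/pZ for any q coprime to p.
|pi_1(L(12,1))| = 12

12


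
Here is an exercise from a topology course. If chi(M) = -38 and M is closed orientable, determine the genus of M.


chi = 2 - 2g for closed orientable surfaces.
-38 = 2 - 2g
2g = 2 - (-38) = 40
g = 20

20


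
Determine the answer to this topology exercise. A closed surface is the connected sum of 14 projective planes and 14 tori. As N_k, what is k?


Since a >= 1, the sum is non-orientable; each T^2 can be replaced by RP^2 # RP^2 (since T^2#RP^2 = 3RP^2).
Total crosscaps k = 14 + 2*14 = 42.
Check via chi: chi = 14*1 + 14*0 - (14+14-1)*2 = -40 = 2 - k = -40. Consistent.

42


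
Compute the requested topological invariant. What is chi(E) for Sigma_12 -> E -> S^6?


chi(S^6) = 2 (n even), chi(Sigma_12) = 2 - 2*12 = -22.
chi(E) = 2 * (-22) = -44

-44


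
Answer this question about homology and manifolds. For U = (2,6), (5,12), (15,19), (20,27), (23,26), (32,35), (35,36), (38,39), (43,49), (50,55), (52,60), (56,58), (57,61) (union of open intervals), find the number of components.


Sort and merge overlapping open intervals.
Merged: (2,12), (15,19), (20,27), (32,35), (35,36), (38,39), (43,49), (50,61).
Number of components = 8

8


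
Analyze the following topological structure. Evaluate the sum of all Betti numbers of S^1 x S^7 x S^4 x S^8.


Total Betti number is multiplicative under products.
Each S^d (d>=1) has total Betti number 2.
There are 4 sphere factors.
Total = 2^4 = 16

16


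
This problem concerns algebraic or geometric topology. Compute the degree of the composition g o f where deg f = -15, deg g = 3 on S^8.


Degree is multiplicative under composition: deg(g o f) = deg(g) * deg(f).
= 3 * -15 = -45

-45


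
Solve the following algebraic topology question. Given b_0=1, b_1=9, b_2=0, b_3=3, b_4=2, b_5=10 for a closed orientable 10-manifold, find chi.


By Poincare duality b_k = b_{10-k}, so full Betti numbers: b_0=1, b_1=9, b_2=0, b_3=3, b_4=2, b_5=10, b_6=2, b_7=3, b_8=0, b_9=9, b_10=1.
chi = sum (-1)^k b_k = -28

-28


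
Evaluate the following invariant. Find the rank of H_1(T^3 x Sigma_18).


pi_1(A x B) = pi_1(A) x pi_1(B); rank of abelianization = b_1.
b_1(T^3) = 3, b_1(Sigma_18) = 2*18 = 36.
b_1(product) = 3 + 36 = 39

39


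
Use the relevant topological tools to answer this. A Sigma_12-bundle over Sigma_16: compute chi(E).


For a fiber bundle F -> E -> B (with CW structure): chi(E) = chi(B) * chi(F).
chi(Sigma_16) = -30, chi(Sigma_12) = -22.
chi(E) = (-30) * (-22) = 660

660


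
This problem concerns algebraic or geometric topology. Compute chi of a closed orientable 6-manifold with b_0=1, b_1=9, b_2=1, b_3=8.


By Poincare duality b_k = b_{6-k}, so full Betti numbers: b_0=1, b_1=9, b_2=1, b_3=8, b_4=1, b_5=9, b_6=1.
chi = sum (-1)^k b_k = -22

-22


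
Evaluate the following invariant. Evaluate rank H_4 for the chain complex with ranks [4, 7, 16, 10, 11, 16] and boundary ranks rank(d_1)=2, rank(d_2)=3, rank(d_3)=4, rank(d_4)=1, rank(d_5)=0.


rank H_k = rank(ker d_k) - rank(im d_{k+1}).
rank(ker d_4) = rank(C_4) - rank(d_4) = 11 - 1 = 10.
rank(im d_{4+1}) = 0.
rank H_4 = 10 - 0 = 10

10


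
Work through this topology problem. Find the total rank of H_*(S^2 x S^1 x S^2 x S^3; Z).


Total Betti number is multiplicative under products.
Each S^d (d>=1) has total Betti number 2.
There are 4 sphere factors.
Total = 2^4 = 16

16


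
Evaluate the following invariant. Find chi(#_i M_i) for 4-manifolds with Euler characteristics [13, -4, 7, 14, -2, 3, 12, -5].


For n-manifolds: chi(A#B) = chi(A) + chi(B) - chi(S^4).
chi(S^4) = 1 + (-1)^4 = 2.
chi(#) = (sum chi_i) - (8-1)*chi(S^4) = 38 - 7*2 = 24

24


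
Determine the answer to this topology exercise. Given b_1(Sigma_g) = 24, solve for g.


For a closed orientable surface: b_1 = 2g.
24 = 2g
g = 24 / 2 = 12

12


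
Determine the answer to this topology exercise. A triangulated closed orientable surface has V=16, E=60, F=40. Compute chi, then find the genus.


chi = V - E + F = 16 - 60 + 40 = -4
For orientable closed surface: chi = 2 - 2g, so g = (2 - chi)/2.
g = (2 - (-4)) / 2 = 6 / 2 = 3

3


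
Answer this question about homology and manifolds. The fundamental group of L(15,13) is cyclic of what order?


pi_1(L(p,q)) = Z/pZ for any q coprime to p.
|pi_1(L(15,13))| = 15

15


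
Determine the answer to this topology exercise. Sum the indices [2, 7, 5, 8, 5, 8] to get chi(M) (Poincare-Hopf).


Poincare-Hopf: chi(M) = sum of indices of zeros.
chi = (2) + (7) + (5) + (8) + (5) + (8) = 35

35


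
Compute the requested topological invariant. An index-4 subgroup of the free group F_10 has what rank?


Nielsen-Schreier: an index-n subgroup of F_r is free of rank 1 + n(r-1).
Equivalently: chi(cover) = n*chi(base); chi(vee_r S^1) = 1 - 10 = -9.
chi(E) = 4*(-9) = -36; rank = 1 - chi(E) = 1 - (-36) = 37.
rank = 1 + 4*(10-1) = 1 + 36 = 37

37


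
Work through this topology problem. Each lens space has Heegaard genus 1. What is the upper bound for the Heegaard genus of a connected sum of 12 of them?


Heegaard genus satisfies g(A#B) <= g(A) + g(B).
Each lens space has g = 1.
Upper bound: 12 * 1 = 12

12


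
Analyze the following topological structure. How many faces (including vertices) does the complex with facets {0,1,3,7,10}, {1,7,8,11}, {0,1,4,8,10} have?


Each maximal simplex on m vertices has 2^m - 1 nonempty faces.
Take the union (dedupe shared faces).
Total distinct faces = 65

65


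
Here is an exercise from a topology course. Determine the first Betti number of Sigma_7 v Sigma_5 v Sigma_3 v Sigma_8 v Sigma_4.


For a wedge X v Y: reduced H_k(X v Y) = H_k(X) + H_k(Y).
Each Sigma_g contributes b_1 = 2g.
b_1 = 14 + 10 + 6 + 16 + 8 = 54

54


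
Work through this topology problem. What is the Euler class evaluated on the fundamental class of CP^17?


For any closed oriented manifold, <e(TM),[M]> = chi(M).
chi(CP^17) = 17+1 = 18

18


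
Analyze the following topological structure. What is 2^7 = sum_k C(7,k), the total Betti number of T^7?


b_k(T^7) = C(7,k), so the sum over k is sum_k C(7,k) = 2^7.
Total = 2^7 = 128

128


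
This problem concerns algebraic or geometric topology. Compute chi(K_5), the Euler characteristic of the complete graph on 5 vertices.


K_5: V = 5, E = C(5,2) = 10.
chi = V - E = 5 - 10 = -5

-5


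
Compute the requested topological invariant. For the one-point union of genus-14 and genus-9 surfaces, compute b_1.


For a wedge: H_1(A v B) = H_1(A) + H_1(B).
b_1(Sigma_14) = 28, b_1(Sigma_9) = 18.
b_1 = 28 + 18 = 46

46


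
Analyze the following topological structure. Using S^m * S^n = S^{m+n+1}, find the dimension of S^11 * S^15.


Join of spheres: S^m * S^n = S^{m+n+1}.
dim = 11 + 15 + 1 = 27

27


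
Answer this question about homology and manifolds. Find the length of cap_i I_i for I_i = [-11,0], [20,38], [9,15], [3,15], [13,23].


Intersection = [max(a_i), min(b_i)] = [20, 0].
Since 20 > 0, the intersection is empty.
Length = 0

0


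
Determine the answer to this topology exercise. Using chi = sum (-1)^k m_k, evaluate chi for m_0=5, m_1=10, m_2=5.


Morse theory: chi(M) = sum_k (-1)^k m_k where m_k = #(index-k critical points).
= (5) + (-10) + (5) = 0

0


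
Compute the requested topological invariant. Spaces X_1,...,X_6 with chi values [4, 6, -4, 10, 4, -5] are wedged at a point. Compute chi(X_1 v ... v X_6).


chi(A v B) = chi(A) + chi(B) - 1 (one point identified).
For 6 spaces: chi = (sum chi_i) - (6 - 1).
sum = 15; chi = 15 - 5 = 10

10


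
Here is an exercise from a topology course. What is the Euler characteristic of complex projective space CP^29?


CP^29 has one cell in each even dimension 0, 2, ..., 2*29 (29+1 cells total).
All cells are even-dimensional, so chi = number of cells.
chi = 29 + 1 = 30

30


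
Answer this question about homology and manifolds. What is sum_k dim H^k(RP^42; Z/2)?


H^k(RP^42; Z/2) = Z/2 for each 0 <= k <= 42.
Total dimension = 42 + 1 = 43

43


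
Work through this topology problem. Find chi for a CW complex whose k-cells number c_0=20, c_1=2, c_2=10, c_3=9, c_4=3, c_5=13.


chi = sum_k (-1)^k c_k.
= (-1)^0*20 + (-1)^1*2 + (-1)^2*10 + (-1)^3*9 + (-1)^4*3 + (-1)^5*13
= (20) + (-2) + (10) + (-9) + (3) + (-13)
= 9

9


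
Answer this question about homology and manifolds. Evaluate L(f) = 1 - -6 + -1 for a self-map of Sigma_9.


L(f) = tr(f_0*) - tr(f_1*) + tr(f_2*).
= 1 - (-6) + (-1)
= 6

6


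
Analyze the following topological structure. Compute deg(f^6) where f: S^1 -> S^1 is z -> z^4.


deg(f) = 4. Degree is multiplicative: deg(f^6) = (deg f)^6.
deg(f^6) = (4)^6 = 4096

4096


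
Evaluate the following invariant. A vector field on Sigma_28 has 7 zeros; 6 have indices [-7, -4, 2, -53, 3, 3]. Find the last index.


Poincare-Hopf: sum of indices = chi(M).
chi(Sigma_28) = 2 - 2*28 = -54.
Sum of known indices = -56.
x = chi - (sum known) = -54 - (-56) = 2

2


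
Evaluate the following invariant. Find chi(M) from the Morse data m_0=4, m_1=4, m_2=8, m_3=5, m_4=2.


Morse theory: chi(M) = sum_k (-1)^k m_k where m_k = #(index-k critical points).
= (4) + (-4) + (8) + (-5) + (2) = 5

5


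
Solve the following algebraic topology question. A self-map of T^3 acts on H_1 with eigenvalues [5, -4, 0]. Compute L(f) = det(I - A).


For a torus self-map: L(f) = det(I - A) where A acts on H_1.
L(f) = (1-5) * (1--4) * (1-0) = -4 * 5 * 1 = -20

-20


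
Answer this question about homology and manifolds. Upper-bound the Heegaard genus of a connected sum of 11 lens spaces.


Heegaard genus satisfies g(A#B) <= g(A) + g(B).
Each lens space has g = 1.
Upper bound: 11 * 1 = 11

11


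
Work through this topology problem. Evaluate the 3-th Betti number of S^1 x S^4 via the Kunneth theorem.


Each S^d has Poincare polynomial 1 + t^d.
The product S^1 x S^4 has Poincare polynomial prod(1+t^d_i).
Expanding: b_0=1, b_1=1, b_4=1, b_5=1.
b_3 = 0

0


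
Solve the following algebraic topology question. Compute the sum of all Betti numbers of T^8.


b_k(T^8) = C(8,k), so the sum over k is sum_k C(8,k) = 2^8.
Total = 2^8 = 256

256


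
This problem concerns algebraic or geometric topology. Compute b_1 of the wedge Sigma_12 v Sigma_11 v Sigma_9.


For a wedge X v Y: reduced H_k(X v Y) = H_k(X) + H_k(Y).
Each Sigma_g contributes b_1 = 2g.
b_1 = 24 + 22 + 18 = 64

64


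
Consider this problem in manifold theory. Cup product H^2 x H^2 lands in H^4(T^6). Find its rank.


Cup product: H^p x H^q -> H^{p+q}; here p+q = 2+2 = 4.
rank H^k(T^n) = C(n,k).
C(6,4) = 15

15


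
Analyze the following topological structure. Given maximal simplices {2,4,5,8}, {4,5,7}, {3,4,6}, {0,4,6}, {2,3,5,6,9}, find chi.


Enumerate all faces; f-vector: f_0=9, f_1=21, f_2=17, f_3=6, f_4=1.
chi = sum (-1)^k f_k = 0

0


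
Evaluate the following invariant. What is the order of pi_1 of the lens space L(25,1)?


pi_1(L(p,q)) = Z/pZ for any q coprime to p.
|pi_1(L(25,1))| = 25

25


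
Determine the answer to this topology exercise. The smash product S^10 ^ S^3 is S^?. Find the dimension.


S^m ^ S^n = S^{m+n}.
k = 10 + 3 = 13

13


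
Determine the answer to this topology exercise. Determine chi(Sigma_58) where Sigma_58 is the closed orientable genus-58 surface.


For a closed orientable surface of genus g: chi = 2 - 2g.
Here g = 58.
chi = 2 - 2*58 = 2 - 116 = -114

-114


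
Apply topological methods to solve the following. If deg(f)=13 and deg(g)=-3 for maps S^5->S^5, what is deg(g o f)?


Degree is multiplicative under composition: deg(g o f) = deg(g) * deg(f).
= -3 * 13 = -39

-39


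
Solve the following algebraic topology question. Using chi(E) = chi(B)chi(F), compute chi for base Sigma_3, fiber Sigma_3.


For a fiber bundle F -> E -> B (with CW structure): chi(E) = chi(B) * chi(F).
chi(Sigma_3) = -4, chi(Sigma_3) = -4.
chi(E) = (-4) * (-4) = 16

16


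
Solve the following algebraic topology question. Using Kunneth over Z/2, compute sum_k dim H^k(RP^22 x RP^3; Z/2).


dim H^*(RP^n; Z/2) = n+1 (one Z/2 in each degree 0..n).
Total Betti number is multiplicative.
Total = (22+1) * (3+1) = 23 * 4 = 92

92


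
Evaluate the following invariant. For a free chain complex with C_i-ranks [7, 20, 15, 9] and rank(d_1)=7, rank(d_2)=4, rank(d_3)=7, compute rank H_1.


rank H_k = rank(ker d_k) - rank(im d_{k+1}).
rank(ker d_1) = rank(C_1) - rank(d_1) = 20 - 7 = 13.
rank(im d_{1+1}) = 4.
rank H_1 = 13 - 4 = 9

9


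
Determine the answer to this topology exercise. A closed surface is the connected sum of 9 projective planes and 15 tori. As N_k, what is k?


Since a >= 1, the sum is non-orientable; each T^2 can be replaced by RP^2 # RP^2 (since T^2#RP^2 = 3RP^2).
Total crosscaps k = 9 + 2*15 = 39.
Check via chi: chi = 9*1 + 15*0 - (9+15-1)*2 = -37 = 2 - k = -37. Consistent.

39


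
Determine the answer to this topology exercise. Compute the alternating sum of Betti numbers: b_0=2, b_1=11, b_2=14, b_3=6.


chi = sum_k (-1)^k b_k.
= (2) + (-11) + (14) + (-6)
= -1

-1


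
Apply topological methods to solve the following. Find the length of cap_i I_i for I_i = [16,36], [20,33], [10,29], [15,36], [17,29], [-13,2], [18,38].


Intersection = [max(a_i), min(b_i)] = [20, 2].
Since 20 > 2, the intersection is empty.
Length = 0

0


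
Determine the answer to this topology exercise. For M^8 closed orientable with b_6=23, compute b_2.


Poincare duality for closed orientable n-manifolds: b_k = b_{n-k}.
Here n = 8, so b_2 = b_6 = 23

23


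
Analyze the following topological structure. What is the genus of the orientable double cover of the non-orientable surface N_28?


chi(N_28) = 2 - 28 = -26.
Double cover: chi(Sigma_g) = 2 * chi(N_28) = 2*(-26) = -52.
2 - 2g = -52, so g = (2 - (-52))/2 = 54/2 = 27

27


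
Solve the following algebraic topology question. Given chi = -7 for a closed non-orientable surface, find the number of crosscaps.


chi = 2 - k for closed non-orientable surfaces with k crosscaps.
-7 = 2 - k
k = 2 - (-7) = 9

9


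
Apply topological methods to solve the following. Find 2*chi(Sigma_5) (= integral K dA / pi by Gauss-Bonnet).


Gauss-Bonnet: integral K dA = 2*pi*chi(M).
chi(Sigma_5) = 2 - 2*5 = -8.
(integral K dA)/pi = 2*chi = 2*(-8) = -16

-16


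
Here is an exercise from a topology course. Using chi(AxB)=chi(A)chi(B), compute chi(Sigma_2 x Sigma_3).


chi(Sigma_2) = 2 - 2*2 = -2
chi(Sigma_3) = 2 - 2*3 = -4
chi(product) = (-2) * (-4) = 8

8


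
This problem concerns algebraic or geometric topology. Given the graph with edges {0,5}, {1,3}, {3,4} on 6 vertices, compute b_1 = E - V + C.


b_1 = E - V + (number of components).
E = 3, V = 6, components = 3.
b_1 = 3 - 6 + 3 = 0

0


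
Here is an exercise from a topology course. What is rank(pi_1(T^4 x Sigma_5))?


pi_1(A x B) = pi_1(A) x pi_1(B); rank of abelianization = b_1.
b_1(T^4) = 4, b_1(Sigma_5) = 2*5 = 10.
b_1(product) = 4 + 10 = 14

14


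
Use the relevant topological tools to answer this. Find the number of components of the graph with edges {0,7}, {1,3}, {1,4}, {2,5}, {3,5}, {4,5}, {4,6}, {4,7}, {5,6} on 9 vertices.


Run DFS/union-find over 9 vertices.
V = 9, E = 9.
Number of components = 2

2


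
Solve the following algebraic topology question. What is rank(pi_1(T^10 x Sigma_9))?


pi_1(A x B) = pi_1(A) x pi_1(B); rank of abelianization = b_1.
b_1(T^10) = 10, b_1(Sigma_9) = 2*9 = 18.
b_1(product) = 10 + 18 = 28

28


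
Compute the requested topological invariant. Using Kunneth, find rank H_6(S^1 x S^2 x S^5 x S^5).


Each S^d has Poincare polynomial 1 + t^d.
The product S^1 x S^2 x S^5 x S^5 has Poincare polynomial prod(1+t^d_i).
Expanding: b_0=1, b_1=1, b_2=1, b_3=1, b_5=2, b_6=2, b_7=2, b_8=2, b_10=1, b_11=1, b_12=1, b_13=1.
b_6 = 2

2


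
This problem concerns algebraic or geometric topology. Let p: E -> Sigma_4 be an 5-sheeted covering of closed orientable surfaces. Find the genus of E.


For an n-sheeted cover: chi(E) = n * chi(B).
chi(Sigma_4) = 2 - 2*4 = -6.
chi(E) = 5 * (-6) = -30.
genus(E) = (2 - chi(E))/2 = (2 - (-30))/2 = 32/2 = 16

16


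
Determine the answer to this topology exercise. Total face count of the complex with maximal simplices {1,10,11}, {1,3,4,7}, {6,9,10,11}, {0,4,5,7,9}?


Each maximal simplex on m vertices has 2^m - 1 nonempty faces.
Take the union (dedupe shared faces).
Total distinct faces = 60

60


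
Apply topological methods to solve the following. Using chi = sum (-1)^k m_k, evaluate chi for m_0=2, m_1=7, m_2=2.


Morse theory: chi(M) = sum_k (-1)^k m_k where m_k = #(index-k critical points).
= (2) + (-7) + (2) = -3

-3


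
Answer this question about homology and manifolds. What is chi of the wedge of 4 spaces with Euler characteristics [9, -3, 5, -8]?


chi(A v B) = chi(A) + chi(B) - 1 (one point identified).
For 4 spaces: chi = (sum chi_i) - (4 - 1).
sum = 3; chi = 3 - 3 = 0

0


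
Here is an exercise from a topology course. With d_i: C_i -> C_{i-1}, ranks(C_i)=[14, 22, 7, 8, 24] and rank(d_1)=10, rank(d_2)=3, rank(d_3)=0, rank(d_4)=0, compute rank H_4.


rank H_k = rank(ker d_k) - rank(im d_{k+1}).
rank(ker d_4) = rank(C_4) - rank(d_4) = 24 - 0 = 24.
rank(im d_{4+1}) = 0.
rank H_4 = 24 - 0 = 24

24


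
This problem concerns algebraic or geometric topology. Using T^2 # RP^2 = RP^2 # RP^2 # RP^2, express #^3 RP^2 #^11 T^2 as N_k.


Since a >= 1, the sum is non-orientable; each T^2 can be replaced by RP^2 # RP^2 (since T^2#RP^2 = 3RP^2).
Total crosscaps k = 3 + 2*11 = 25.
Check via chi: chi = 3*1 + 11*0 - (3+11-1)*2 = -23 = 2 - k = -23. Consistent.

25


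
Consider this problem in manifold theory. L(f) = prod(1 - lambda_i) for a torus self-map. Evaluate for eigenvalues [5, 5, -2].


For a torus self-map: L(f) = det(I - A) where A acts on H_1.
L(f) = (1-5) * (1-5) * (1--2) = -4 * -4 * 3 = 48

48


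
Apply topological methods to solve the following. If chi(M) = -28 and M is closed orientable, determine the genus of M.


chi = 2 - 2g for closed orientable surfaces.
-28 = 2 - 2g
2g = 2 - (-28) = 30
g = 15

15


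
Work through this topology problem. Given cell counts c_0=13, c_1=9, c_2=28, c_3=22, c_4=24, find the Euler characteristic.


chi = sum_k (-1)^k c_k.
= (-1)^0*13 + (-1)^1*9 + (-1)^2*28 + (-1)^3*22 + (-1)^4*24
= (13) + (-9) + (28) + (-22) + (24)
= 34

34


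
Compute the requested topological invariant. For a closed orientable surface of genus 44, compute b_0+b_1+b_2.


For Sigma_44: b_0 = 1, b_1 = 2g = 88, b_2 = 1.
Total = 1 + 88 + 1 = 90

90


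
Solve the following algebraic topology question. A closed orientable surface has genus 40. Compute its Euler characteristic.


For a closed orientable surface of genus g: chi = 2 - 2g.
Here g = 40.
chi = 2 - 2*40 = 2 - 80 = -78

-78


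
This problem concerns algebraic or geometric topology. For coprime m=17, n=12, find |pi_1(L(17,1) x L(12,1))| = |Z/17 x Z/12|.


pi_1(X x Y) = pi_1(X) x pi_1(Y).
pi_1(L(17,1)) = Z/17, pi_1(L(12,1)) = Z/12.
|Z/17 x Z/12| = 17 * 12 = 204

204


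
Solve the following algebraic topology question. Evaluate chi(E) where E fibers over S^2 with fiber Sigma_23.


chi(S^2) = 2 (n even), chi(Sigma_23) = 2 - 2*23 = -44.
chi(E) = 2 * (-44) = -88

-88


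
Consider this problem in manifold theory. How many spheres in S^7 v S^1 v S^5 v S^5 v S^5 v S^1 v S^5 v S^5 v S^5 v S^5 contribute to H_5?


For a wedge of spheres, H_k (k>0) is free on one generator per sphere of dimension k.
Spheres of dimension 5: count = 7.
b_5 = 7

7


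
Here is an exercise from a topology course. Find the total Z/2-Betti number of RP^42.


H^k(RP^42; Z/2) = Z/2 for each 0 <= k <= 42.
Total dimension = 42 + 1 = 43

43


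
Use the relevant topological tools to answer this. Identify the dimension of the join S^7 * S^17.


Join of spheres: S^m * S^n = S^{m+n+1}.
dim = 7 + 17 + 1 = 25

25


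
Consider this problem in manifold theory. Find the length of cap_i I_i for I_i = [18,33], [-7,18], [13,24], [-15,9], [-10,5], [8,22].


Intersection = [max(a_i), min(b_i)] = [18, 5].
Since 18 > 5, the intersection is empty.
Length = 0

0


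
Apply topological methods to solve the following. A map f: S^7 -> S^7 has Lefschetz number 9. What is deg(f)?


L(f) = 1 + (-1)^7 deg(f) on S^7.
9 = 1 + (-1)^7 * deg(f)
(-1)^7 * deg(f) = 8
deg(f) = -8

-8


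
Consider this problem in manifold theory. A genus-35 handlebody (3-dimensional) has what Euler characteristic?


A genus-g handlebody deformation retracts to a wedge of g circles.
chi(vee_g S^1) = 1 - g.
chi(H_35) = 1 - 35 = -34

-34


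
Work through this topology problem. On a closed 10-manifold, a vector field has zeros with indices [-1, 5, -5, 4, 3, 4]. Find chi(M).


Poincare-Hopf: chi(M) = sum of indices of zeros.
chi = (-1) + (5) + (-5) + (4) + (3) + (4) = 10

10


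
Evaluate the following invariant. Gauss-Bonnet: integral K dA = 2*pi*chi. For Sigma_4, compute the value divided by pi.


Gauss-Bonnet: integral K dA = 2*pi*chi(M).
chi(Sigma_4) = 2 - 2*4 = -6.
(integral K dA)/pi = 2*chi = 2*(-6) = -12

-12


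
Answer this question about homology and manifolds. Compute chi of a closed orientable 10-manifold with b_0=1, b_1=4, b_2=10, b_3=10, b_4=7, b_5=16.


By Poincare duality b_k = b_{10-k}, so full Betti numbers: b_0=1, b_1=4, b_2=10, b_3=10, b_4=7, b_5=16, b_6=7, b_7=10, b_8=10, b_9=4, b_10=1.
chi = sum (-1)^k b_k = -8

-8


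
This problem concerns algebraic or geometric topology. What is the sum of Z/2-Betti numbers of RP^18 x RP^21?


dim H^*(RP^n; Z/2) = n+1 (one Z/2 in each degree 0..n).
Total Betti number is multiplicative.
Total = (18+1) * (21+1) = 19 * 22 = 418

418


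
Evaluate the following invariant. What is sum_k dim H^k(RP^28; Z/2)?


H^k(RP^28; Z/2) = Z/2 for each 0 <= k <= 28.
Total dimension = 28 + 1 = 29

29


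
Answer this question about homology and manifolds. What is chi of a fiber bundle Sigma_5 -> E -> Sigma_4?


For a fiber bundle F -> E -> B (with CW structure): chi(E) = chi(B) * chi(F).
chi(Sigma_4) = -6, chi(Sigma_5) = -8.
chi(E) = (-6) * (-8) = 48

48


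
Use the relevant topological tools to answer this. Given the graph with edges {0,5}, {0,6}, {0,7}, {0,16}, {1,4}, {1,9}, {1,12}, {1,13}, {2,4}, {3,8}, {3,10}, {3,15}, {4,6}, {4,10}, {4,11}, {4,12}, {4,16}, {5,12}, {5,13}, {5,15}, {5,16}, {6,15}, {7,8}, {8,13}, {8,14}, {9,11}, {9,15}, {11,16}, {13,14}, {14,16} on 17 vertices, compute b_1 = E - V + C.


b_1 = E - V + (number of components).
E = 30, V = 17, components = 1.
b_1 = 30 - 17 + 1 = 14

14


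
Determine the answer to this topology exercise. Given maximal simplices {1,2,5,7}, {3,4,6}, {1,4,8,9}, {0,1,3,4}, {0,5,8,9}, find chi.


Enumerate all faces; f-vector: f_0=10, f_1=24, f_2=17, f_3=4.
chi = sum (-1)^k f_k = -1

-1


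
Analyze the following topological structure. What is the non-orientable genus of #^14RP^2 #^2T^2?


Since a >= 1, the sum is non-orientable; each T^2 can be replaced by RP^2 # RP^2 (since T^2#RP^2 = 3RP^2).
Total crosscaps k = 14 + 2*2 = 18.
Check via chi: chi = 14*1 + 2*0 - (14+2-1)*2 = -16 = 2 - k = -16. Consistent.

18


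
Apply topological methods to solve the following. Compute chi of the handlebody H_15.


A genus-g handlebody deformation retracts to a wedge of g circles.
chi(vee_g S^1) = 1 - g.
chi(H_15) = 1 - 15 = -14

-14


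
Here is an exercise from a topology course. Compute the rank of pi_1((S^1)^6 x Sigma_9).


pi_1(A x B) = pi_1(A) x pi_1(B); rank of abelianization = b_1.
b_1(T^6) = 6, b_1(Sigma_9) = 2*9 = 18.
b_1(product) = 6 + 18 = 24

24


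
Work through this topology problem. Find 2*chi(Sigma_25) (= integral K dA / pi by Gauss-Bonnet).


Gauss-Bonnet: integral K dA = 2*pi*chi(M).
chi(Sigma_25) = 2 - 2*25 = -48.
(integral K dA)/pi = 2*chi = 2*(-48) = -96

-96


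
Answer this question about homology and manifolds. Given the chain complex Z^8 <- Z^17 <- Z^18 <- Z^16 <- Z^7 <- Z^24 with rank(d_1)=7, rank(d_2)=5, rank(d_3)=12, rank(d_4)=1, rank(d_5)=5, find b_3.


rank H_k = rank(ker d_k) - rank(im d_{k+1}).
rank(ker d_3) = rank(C_3) - rank(d_3) = 16 - 12 = 4.
rank(im d_{3+1}) = 1.
rank H_3 = 4 - 1 = 3

3


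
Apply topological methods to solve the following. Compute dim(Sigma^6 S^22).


Each suspension raises dimension by 1: Sigma S^n = S^{n+1}.
Sigma^6 S^22 = S^{22+6} = S^28

28


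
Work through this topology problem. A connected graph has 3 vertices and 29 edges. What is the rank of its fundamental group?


For a connected graph: rank(pi_1) = b_1 = E - V + 1 = 1 - chi.
chi = V - E = 3 - 29 = -26.
rank = 1 - (-26) = 29 - 3 + 1 = 27

27


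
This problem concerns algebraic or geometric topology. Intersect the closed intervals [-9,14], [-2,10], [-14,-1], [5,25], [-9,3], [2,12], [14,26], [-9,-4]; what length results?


Intersection = [max(a_i), min(b_i)] = [14, -4].
Since 14 > -4, the intersection is empty.
Length = 0

0


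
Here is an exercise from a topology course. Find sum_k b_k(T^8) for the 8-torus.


b_k(T^8) = C(8,k), so the sum over k is sum_k C(8,k) = 2^8.
Total = 2^8 = 256

256


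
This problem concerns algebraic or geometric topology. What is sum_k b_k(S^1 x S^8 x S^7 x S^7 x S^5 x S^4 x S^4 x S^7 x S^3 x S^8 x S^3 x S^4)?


Total Betti number is multiplicative under products.
Each S^d (d>=1) has total Betti number 2.
There are 12 sphere factors.
Total = 2^12 = 4096

4096


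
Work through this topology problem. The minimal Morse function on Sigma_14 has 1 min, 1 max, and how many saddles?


A perfect Morse function has m_k = b_k.
For Sigma_14: b_0=1, b_1=2g=28, b_2=1.
Saddles m_1 = 2g = 28

28


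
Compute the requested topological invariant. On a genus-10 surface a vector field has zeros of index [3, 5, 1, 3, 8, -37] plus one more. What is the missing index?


Poincare-Hopf: sum of indices = chi(M).
chi(Sigma_10) = 2 - 2*10 = -18.
Sum of known indices = -17.
x = chi - (sum known) = -18 - (-17) = -1

-1


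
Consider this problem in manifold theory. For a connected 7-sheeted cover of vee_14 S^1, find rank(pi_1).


Nielsen-Schreier: an index-n subgroup of F_r is free of rank 1 + n(r-1).
Equivalently: chi(cover) = n*chi(base); chi(vee_r S^1) = 1 - 14 = -13.
chi(E) = 7*(-13) = -91; rank = 1 - chi(E) = 1 - (-91) = 92.
rank = 1 + 7*(14-1) = 1 + 91 = 92

92


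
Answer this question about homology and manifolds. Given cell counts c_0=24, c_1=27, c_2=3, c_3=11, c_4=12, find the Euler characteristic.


chi = sum_k (-1)^k c_k.
= (-1)^0*24 + (-1)^1*27 + (-1)^2*3 + (-1)^3*11 + (-1)^4*12
= (24) + (-27) + (3) + (-11) + (12)
= 1

1


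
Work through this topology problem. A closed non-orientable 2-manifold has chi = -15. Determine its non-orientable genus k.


chi = 2 - k for closed non-orientable surfaces with k crosscaps.
-15 = 2 - k
k = 2 - (-15) = 17

17


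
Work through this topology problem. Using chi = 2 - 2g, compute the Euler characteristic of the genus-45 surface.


For a closed orientable surface of genus g: chi = 2 - 2g.
Here g = 45.
chi = 2 - 2*45 = 2 - 90 = -88

-88


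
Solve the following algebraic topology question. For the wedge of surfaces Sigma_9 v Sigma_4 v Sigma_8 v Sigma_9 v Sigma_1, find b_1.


For a wedge X v Y: reduced H_k(X v Y) = H_k(X) + H_k(Y).
Each Sigma_g contributes b_1 = 2g.
b_1 = 18 + 8 + 16 + 18 + 2 = 62

62


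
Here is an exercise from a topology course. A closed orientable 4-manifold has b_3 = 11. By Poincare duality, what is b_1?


Poincare duality for closed orientable n-manifolds: b_k = b_{n-k}.
Here n = 4, so b_1 = b_3 = 11

11


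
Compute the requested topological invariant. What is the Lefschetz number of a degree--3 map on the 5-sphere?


On S^5: L(f) = tr(f_0*) + (-1)^5 tr(f_5*) = 1 + (-1)^5 * deg(f).
L(f) = 1 + (-1)^5 * -3 = 1 + 3 = 4

4


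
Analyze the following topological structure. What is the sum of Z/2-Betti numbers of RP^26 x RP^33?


dim H^*(RP^n; Z/2) = n+1 (one Z/2 in each degree 0..n).
Total Betti number is multiplicative.
Total = (26+1) * (33+1) = 27 * 34 = 918

918


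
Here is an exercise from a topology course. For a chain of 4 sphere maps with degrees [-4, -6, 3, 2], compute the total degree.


Degree is multiplicative: deg(composition) = product of degrees.
= (-4) * (-6) * (3) * (2) = 144

144


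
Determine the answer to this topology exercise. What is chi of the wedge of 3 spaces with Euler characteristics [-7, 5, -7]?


chi(A v B) = chi(A) + chi(B) - 1 (one point identified).
For 3 spaces: chi = (sum chi_i) - (3 - 1).
sum = -9; chi = -9 - 2 = -11

-11


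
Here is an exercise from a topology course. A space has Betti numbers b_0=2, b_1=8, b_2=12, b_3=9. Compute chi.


chi = sum_k (-1)^k b_k.
= (2) + (-8) + (12) + (-9)
= -3

-3


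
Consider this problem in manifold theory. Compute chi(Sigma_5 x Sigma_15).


chi(Sigma_5) = 2 - 2*5 = -8
chi(Sigma_15) = 2 - 2*15 = -28
chi(product) = (-8) * (-28) = 224

224


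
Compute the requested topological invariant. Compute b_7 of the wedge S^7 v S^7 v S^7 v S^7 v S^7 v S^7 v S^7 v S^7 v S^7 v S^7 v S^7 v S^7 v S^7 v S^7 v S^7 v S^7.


For a wedge of spheres, H_k (k>0) is free on one generator per sphere of dimension k.
Spheres of dimension 7: count = 16.
b_7 = 16

16


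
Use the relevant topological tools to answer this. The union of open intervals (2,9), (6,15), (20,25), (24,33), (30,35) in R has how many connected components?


Sort and merge overlapping open intervals.
Merged: (2,15), (20,35).
Number of components = 2

2


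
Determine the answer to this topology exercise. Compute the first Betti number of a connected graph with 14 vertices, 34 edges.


For a connected graph: rank(pi_1) = b_1 = E - V + 1 = 1 - chi.
chi = V - E = 14 - 34 = -20.
rank = 1 - (-20) = 34 - 14 + 1 = 21

21


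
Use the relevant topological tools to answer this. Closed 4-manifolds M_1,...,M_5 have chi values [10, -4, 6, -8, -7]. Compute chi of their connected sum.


For n-manifolds: chi(A#B) = chi(A) + chi(B) - chi(S^4).
chi(S^4) = 1 + (-1)^4 = 2.
chi(#) = (sum chi_i) - (5-1)*chi(S^4) = -3 - 4*2 = -11

-11


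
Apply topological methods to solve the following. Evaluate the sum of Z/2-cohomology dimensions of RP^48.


H^k(RP^48; Z/2) = Z/2 for each 0 <= k <= 48.
Total dimension = 48 + 1 = 49

49


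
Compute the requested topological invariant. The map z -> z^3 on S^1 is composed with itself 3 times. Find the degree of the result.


deg(f) = 3. Degree is multiplicative: deg(f^3) = (deg f)^3.
deg(f^3) = (3)^3 = 27

27


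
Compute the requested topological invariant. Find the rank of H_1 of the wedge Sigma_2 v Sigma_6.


For a wedge: H_1(A v B) = H_1(A) + H_1(B).
b_1(Sigma_2) = 4, b_1(Sigma_6) = 12.
b_1 = 4 + 12 = 16

16


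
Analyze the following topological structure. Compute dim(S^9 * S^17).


Join of spheres: S^m * S^n = S^{m+n+1}.
dim = 9 + 17 + 1 = 27

27


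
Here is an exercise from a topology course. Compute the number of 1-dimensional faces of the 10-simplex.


Delta^10 has 10+1 vertices. A 1-face is a choice of 1+1 vertices.
f_1 = C(10+1, 1+1) = C(11,2) = 55

55


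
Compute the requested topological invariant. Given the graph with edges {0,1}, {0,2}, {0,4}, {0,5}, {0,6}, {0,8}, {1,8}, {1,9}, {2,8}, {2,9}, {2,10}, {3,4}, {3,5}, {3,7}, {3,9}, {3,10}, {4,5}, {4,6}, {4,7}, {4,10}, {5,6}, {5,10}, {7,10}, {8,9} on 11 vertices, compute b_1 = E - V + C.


b_1 = E - V + (number of components).
E = 24, V = 11, components = 1.
b_1 = 24 - 11 + 1 = 14

14


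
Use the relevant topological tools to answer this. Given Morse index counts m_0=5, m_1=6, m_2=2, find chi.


Morse theory: chi(M) = sum_k (-1)^k m_k where m_k = #(index-k critical points).
= (5) + (-6) + (2) = 1

1


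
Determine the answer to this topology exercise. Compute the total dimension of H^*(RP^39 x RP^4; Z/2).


dim H^*(RP^n; Z/2) = n+1 (one Z/2 in each degree 0..n).
Total Betti number is multiplicative.
Total = (39+1) * (4+1) = 40 * 5 = 200

200


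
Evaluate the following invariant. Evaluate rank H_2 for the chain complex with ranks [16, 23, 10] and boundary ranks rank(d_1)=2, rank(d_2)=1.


rank H_k = rank(ker d_k) - rank(im d_{k+1}).
rank(ker d_2) = rank(C_2) - rank(d_2) = 10 - 1 = 9.
rank(im d_{2+1}) = 0.
rank H_2 = 9 - 0 = 9

9


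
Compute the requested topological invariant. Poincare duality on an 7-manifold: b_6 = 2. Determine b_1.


Poincare duality for closed orientable n-manifolds: b_k = b_{n-k}.
Here n = 7, so b_1 = b_6 = 2

2


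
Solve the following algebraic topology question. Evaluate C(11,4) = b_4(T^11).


By the Kunneth formula, b_k(T^n) = C(n,k).
b_4(T^11) = C(11,4).
C(11,4) = 11!/(4!*7!) = 330

330


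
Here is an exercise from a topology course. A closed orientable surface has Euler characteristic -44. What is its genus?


chi = 2 - 2g for closed orientable surfaces.
-44 = 2 - 2g
2g = 2 - (-44) = 46
g = 23

23


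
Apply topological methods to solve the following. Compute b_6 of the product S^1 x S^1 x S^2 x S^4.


Each S^d has Poincare polynomial 1 + t^d.
The product S^1 x S^1 x S^2 x S^4 has Poincare polynomial prod(1+t^d_i).
Expanding: b_0=1, b_1=2, b_2=2, b_3=2, b_4=2, b_5=2, b_6=2, b_7=2, b_8=1.
b_6 = 2

2


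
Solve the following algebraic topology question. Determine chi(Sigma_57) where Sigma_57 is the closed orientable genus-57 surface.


For a closed orientable surface of genus g: chi = 2 - 2g.
Here g = 57.
chi = 2 - 2*57 = 2 - 114 = -112

-112


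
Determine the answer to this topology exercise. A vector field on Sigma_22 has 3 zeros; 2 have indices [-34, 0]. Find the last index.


Poincare-Hopf: sum of indices = chi(M).
chi(Sigma_22) = 2 - 2*22 = -42.
Sum of known indices = -34.
x = chi - (sum known) = -42 - (-34) = -8

-8


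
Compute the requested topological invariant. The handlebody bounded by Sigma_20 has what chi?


A genus-g handlebody deformation retracts to a wedge of g circles.
chi(vee_g S^1) = 1 - g.
chi(H_20) = 1 - 20 = -19

-19


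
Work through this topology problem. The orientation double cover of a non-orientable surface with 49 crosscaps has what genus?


chi(N_49) = 2 - 49 = -47.
Double cover: chi(Sigma_g) = 2 * chi(N_49) = 2*(-47) = -94.
2 - 2g = -94, so g = (2 - (-94))/2 = 96/2 = 48

48


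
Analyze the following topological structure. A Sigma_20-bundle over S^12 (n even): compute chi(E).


chi(S^12) = 2 (n even), chi(Sigma_20) = 2 - 2*20 = -38.
chi(E) = 2 * (-38) = -76

-76


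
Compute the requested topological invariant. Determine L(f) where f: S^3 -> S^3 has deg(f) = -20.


On S^3: L(f) = tr(f_0*) + (-1)^3 tr(f_3*) = 1 + (-1)^3 * deg(f).
L(f) = 1 + (-1)^3 * -20 = 1 + 20 = 21

21


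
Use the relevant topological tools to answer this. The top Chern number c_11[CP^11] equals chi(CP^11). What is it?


For any closed oriented manifold, <e(TM),[M]> = chi(M).
chi(CP^11) = 11+1 = 12

12


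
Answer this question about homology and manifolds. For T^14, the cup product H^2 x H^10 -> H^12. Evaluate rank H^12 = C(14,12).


Cup product: H^p x H^q -> H^{p+q}; here p+q = 2+10 = 12.
rank H^k(T^n) = C(n,k).
C(14,12) = 91

91


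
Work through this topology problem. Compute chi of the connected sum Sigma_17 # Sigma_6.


chi(Sigma_17) = 2 - 2*17 = -32
chi(Sigma_6) = 2 - 2*6 = -10
For surfaces: chi(A#B) = chi(A) + chi(B) - 2.
chi = -32 + -10 - 2 = -44

-44


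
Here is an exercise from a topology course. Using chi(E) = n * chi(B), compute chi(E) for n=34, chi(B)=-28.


For a finite covering: chi(E) = (number of sheets) * chi(B).
chi(E) = 34 * (-28) = -952

-952


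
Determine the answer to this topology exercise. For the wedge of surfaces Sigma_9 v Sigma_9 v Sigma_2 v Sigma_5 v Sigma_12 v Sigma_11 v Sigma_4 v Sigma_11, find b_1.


For a wedge X v Y: reduced H_k(X v Y) = H_k(X) + H_k(Y).
Each Sigma_g contributes b_1 = 2g.
b_1 = 18 + 18 + 4 + 10 + 24 + 22 + 8 + 22 = 126

126


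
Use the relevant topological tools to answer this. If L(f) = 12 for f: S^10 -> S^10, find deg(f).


L(f) = 1 + (-1)^10 deg(f) on S^10.
12 = 1 + (-1)^10 * deg(f)
(-1)^10 * deg(f) = 11
deg(f) = 11

11


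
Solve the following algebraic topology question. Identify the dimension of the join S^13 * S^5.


Join of spheres: S^m * S^n = S^{m+n+1}.
dim = 13 + 5 + 1 = 19

19


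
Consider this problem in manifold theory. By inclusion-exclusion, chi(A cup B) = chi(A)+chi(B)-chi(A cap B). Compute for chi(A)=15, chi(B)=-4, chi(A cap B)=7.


chi(A cup B) = chi(A) + chi(B) - chi(A cap B)
= 15 + (-4) - (7)
= 4

4


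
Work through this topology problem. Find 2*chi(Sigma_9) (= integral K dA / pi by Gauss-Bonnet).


Gauss-Bonnet: integral K dA = 2*pi*chi(M).
chi(Sigma_9) = 2 - 2*9 = -16.
(integral K dA)/pi = 2*chi = 2*(-16) = -32

-32


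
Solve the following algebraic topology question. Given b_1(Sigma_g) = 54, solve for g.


For a closed orientable surface: b_1 = 2g.
54 = 2g
g = 54 / 2 = 27

27


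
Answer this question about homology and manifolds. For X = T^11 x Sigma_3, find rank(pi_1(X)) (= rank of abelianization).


pi_1(A x B) = pi_1(A) x pi_1(B); rank of abelianization = b_1.
b_1(T^11) = 11, b_1(Sigma_3) = 2*3 = 6.
b_1(product) = 11 + 6 = 17

17


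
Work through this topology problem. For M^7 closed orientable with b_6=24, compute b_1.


Poincare duality for closed orientable n-manifolds: b_k = b_{n-k}.
Here n = 7, so b_1 = b_6 = 24

24


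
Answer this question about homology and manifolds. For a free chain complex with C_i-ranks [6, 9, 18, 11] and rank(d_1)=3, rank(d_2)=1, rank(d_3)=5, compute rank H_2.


rank H_k = rank(ker d_k) - rank(im d_{k+1}).
rank(ker d_2) = rank(C_2) - rank(d_2) = 18 - 1 = 17.
rank(im d_{2+1}) = 5.
rank H_2 = 17 - 5 = 12

12


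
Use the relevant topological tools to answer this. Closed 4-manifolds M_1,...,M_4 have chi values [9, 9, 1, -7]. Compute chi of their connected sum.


For n-manifolds: chi(A#B) = chi(A) + chi(B) - chi(S^4).
chi(S^4) = 1 + (-1)^4 = 2.
chi(#) = (sum chi_i) - (4-1)*chi(S^4) = 12 - 3*2 = 6

6
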